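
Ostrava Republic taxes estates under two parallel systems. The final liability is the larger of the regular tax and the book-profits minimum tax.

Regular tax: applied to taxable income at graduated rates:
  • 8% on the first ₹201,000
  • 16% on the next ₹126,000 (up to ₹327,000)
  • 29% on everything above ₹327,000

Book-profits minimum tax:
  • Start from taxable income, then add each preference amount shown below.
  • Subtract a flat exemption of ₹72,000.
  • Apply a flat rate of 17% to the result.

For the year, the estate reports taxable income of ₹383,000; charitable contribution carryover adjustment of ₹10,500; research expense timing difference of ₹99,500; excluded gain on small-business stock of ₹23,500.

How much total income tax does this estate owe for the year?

Book-profits minimum tax:
  Adjusted income: ₹383,000 + ₹10,500 + ₹99,500 + ₹23,500 = ₹516,500
  Less exemption ₹72,000 → base ₹444,500
  ₹444,500 × 17% = ₹75,565

Regular tax:
  ₹201,000 × 8% = ₹16,080
  ₹126,000 × 16% = ₹20,160
  ₹56,000 × 29% = ₹16,240
  → ₹52,480

₹75,565 > ₹52,480, so the book-profits minimum tax is the binding amount.

₹75,565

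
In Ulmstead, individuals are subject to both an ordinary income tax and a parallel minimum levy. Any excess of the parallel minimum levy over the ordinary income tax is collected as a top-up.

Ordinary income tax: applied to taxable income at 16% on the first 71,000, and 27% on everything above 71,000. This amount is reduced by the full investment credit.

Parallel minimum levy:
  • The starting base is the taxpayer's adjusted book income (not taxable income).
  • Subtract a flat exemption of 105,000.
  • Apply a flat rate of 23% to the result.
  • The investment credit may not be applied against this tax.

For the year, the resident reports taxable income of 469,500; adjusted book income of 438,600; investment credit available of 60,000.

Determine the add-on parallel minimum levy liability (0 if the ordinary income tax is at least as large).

Parallel minimum levy:
  Base (adjusted book income): 438,600
  Less exemption 105,000 → base 333,600
  333,600 × 23% = 76,728

Ordinary income tax:
  71,000 × 16% = 11,360
  398,500 × 27% = 107,595
  → 118,955
  Less investment credit 60,000 → 58,955

Excess of parallel minimum levy over ordinary income tax: 76,728 − 58,955 = 17,773.

17,773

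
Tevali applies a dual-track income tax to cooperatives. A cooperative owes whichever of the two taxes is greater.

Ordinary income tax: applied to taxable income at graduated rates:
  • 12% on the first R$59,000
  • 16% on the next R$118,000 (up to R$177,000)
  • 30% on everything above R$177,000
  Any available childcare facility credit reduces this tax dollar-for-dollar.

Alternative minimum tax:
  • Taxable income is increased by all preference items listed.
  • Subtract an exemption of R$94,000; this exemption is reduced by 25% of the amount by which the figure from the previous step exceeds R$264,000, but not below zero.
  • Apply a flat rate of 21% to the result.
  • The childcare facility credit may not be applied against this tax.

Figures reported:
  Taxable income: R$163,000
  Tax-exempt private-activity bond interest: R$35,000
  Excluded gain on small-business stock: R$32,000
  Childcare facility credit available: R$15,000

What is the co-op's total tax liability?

R$28,560

Alternative minimum tax:
  Adjusted income: R$163,000 + R$35,000 + R$32,000 = R$230,000
  Exemption: R$230,000 ≤ R$264,000, so full R$94,000 applies
  Base: R$230,000 − R$94,000 = R$136,000
  R$136,000 × 21% = R$28,560

Ordinary income tax:
  R$59,000 × 12% = R$7,080
  R$104,000 × 16% = R$16,640
  → R$23,720
  Less childcare facility credit R$15,000 → R$8,720

R$28,560 > R$8,720, so the alternative minimum tax is the binding amount.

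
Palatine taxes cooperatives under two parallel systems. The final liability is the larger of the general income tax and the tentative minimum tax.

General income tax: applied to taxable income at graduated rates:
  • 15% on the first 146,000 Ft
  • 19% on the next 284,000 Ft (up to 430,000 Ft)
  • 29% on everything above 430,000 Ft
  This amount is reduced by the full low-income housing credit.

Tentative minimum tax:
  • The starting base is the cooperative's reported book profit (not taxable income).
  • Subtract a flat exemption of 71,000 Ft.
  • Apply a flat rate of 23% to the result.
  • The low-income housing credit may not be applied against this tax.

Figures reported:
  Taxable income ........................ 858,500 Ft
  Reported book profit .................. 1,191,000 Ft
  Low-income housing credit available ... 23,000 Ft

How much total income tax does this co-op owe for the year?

General income tax:
  146,000 Ft × 15% = 21,900 Ft
  284,000 Ft × 19% = 53,960 Ft
  428,500 Ft × 29% = 124,265 Ft
  → 200,125 Ft
  Less low-income housing credit 23,000 Ft → 177,125 Ft

Tentative minimum tax:
  Base (reported book profit): 1,191,000 Ft
  Less exemption 71,000 Ft → base 1,120,000 Ft
  1,120,000 Ft × 23% = 257,600 Ft

257,600 Ft > 177,125 Ft, so the tentative minimum tax is the binding amount.

257,600 Ft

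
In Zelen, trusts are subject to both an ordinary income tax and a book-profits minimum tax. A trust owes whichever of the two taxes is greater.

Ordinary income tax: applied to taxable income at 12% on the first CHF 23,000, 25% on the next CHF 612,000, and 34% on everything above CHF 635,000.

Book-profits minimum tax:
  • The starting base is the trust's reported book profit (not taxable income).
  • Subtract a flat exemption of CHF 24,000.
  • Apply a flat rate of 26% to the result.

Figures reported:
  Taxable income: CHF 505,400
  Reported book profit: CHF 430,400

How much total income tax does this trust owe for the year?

Ordinary income tax:
  CHF 23,000 × 12% = CHF 2,760
  CHF 482,400 × 25% = CHF 120,600
  → CHF 123,360

Book-profits minimum tax:
  Base (reported book profit): CHF 430,400
  Less exemption CHF 24,000 → base CHF 406,400
  CHF 406,400 × 26% = CHF 105,664

CHF 123,360 > CHF 105,664, so the ordinary income tax governs.

CHF 123,360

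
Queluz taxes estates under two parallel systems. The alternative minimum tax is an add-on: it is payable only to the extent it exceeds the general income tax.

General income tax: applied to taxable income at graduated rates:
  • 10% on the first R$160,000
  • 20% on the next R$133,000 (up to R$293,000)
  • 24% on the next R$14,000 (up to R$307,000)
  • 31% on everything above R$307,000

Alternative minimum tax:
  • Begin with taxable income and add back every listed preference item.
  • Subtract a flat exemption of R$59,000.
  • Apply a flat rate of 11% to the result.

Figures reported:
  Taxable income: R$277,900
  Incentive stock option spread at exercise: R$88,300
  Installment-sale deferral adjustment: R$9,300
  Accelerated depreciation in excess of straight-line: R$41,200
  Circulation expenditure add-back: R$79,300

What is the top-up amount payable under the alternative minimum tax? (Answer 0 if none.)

General income tax:
  R$160,000 × 10% = R$16,000
  R$117,900 × 20% = R$23,580
  → R$39,580

Alternative minimum tax:
  Adjusted income: R$277,900 + R$88,300 + R$9,300 + R$41,200 + R$79,300 = R$496,000
  Less exemption R$59,000 → base R$437,000
  R$437,000 × 11% = R$48,070

Excess of alternative minimum tax over general income tax: R$48,070 − R$39,580 = R$8,490.

R$8,490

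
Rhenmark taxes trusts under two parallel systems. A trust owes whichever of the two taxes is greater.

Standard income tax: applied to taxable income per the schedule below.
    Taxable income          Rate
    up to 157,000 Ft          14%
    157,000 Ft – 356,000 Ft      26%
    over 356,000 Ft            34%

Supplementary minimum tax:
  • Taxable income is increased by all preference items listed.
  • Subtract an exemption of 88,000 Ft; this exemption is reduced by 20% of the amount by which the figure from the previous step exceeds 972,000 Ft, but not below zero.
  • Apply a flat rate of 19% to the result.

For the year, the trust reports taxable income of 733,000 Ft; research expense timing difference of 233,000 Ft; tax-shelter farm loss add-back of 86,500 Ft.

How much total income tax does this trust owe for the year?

Standard income tax:
  157,000 Ft × 14% = 21,980 Ft
  199,000 Ft × 26% = 51,740 Ft
  377,000 Ft × 34% = 128,180 Ft
  → 201,900 Ft

Supplementary minimum tax:
  Adjusted income: 733,000 Ft + 233,000 Ft + 86,500 Ft = 1,052,500 Ft
  Exemption: 88,000 Ft − 20% × (1,052,500 Ft − 972,000 Ft) = 88,000 Ft − 16,100 Ft = 71,900 Ft
  Base: 1,052,500 Ft − 71,900 Ft = 980,600 Ft
  980,600 Ft × 19% = 186,314 Ft

201,900 Ft > 186,314 Ft, so the standard income tax governs.

201,900 Ft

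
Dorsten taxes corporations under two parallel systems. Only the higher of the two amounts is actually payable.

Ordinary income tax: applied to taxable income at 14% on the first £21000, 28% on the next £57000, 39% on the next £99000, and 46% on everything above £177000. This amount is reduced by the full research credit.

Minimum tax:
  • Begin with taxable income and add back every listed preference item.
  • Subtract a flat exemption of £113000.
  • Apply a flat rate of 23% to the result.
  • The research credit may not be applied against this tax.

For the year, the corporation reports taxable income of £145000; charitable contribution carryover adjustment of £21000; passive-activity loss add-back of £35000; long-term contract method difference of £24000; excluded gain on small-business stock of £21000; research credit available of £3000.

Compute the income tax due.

Minimum tax:
  Adjusted income: £145000 + £21000 + £35000 + £24000 + £21000 = £246000
  Less exemption £113000 → base £133000
  £133000 × 23% = £30590

Ordinary income tax:
  £21000 × 14% = £2940
  £57000 × 28% = £15960
  £67000 × 39% = £26130
  → £45030
  Less research credit £3000 → £42030

£42030 > £30590, so the ordinary income tax governs.

£42030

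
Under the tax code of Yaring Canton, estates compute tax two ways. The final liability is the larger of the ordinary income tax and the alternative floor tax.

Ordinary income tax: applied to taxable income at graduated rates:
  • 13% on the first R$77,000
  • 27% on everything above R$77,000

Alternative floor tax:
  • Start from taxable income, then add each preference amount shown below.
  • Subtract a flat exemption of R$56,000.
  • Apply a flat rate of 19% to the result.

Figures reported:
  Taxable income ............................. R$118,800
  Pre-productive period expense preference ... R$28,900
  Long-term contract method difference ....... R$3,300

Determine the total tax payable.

R$21,296

Alternative floor tax:
  Adjusted income: R$118,800 + R$28,900 + R$3,300 = R$151,000
  Less exemption R$56,000 → base R$95,000
  R$95,000 × 19% = R$18,050

Ordinary income tax:
  R$77,000 × 13% = R$10,010
  R$41,800 × 27% = R$11,286
  → R$21,296

R$21,296 > R$18,050, so the ordinary income tax governs.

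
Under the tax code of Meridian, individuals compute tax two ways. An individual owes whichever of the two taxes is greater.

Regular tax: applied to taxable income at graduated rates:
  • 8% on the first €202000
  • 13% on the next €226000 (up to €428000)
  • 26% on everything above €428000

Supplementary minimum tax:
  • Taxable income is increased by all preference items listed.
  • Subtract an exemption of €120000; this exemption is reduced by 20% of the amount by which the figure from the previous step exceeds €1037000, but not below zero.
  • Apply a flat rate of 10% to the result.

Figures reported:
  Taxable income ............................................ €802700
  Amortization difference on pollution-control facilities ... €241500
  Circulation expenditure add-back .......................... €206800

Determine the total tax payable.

Regular tax:
  €202000 × 8% = €16160
  €226000 × 13% = €29380
  €374700 × 26% = €97422
  → €142962

Supplementary minimum tax:
  Adjusted income: €802700 + €241500 + €206800 = €1251000
  Exemption: €120000 − 20% × (€1251000 − €1037000) = €120000 − €42800 = €77200
  Base: €1251000 − €77200 = €1173800
  €1173800 × 10% = €117380

€142962 > €117380, so the regular tax governs.

€142962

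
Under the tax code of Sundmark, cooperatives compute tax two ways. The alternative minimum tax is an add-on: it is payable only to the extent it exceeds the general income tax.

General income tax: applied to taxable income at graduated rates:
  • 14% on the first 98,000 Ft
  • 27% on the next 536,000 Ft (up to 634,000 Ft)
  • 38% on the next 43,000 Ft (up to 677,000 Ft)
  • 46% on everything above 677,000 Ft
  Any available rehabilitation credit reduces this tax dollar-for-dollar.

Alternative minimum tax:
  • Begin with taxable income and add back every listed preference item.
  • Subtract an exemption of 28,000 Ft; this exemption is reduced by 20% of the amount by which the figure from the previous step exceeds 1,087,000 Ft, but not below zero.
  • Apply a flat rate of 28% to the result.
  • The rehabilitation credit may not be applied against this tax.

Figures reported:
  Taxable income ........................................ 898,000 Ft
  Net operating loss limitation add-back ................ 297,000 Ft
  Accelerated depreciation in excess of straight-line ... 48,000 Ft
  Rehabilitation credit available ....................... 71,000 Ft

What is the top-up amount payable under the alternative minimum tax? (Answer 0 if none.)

142,600 Ft

Alternative minimum tax:
  Adjusted income: 898,000 Ft + 297,000 Ft + 48,000 Ft = 1,243,000 Ft
  Exemption: 20% × (1,243,000 Ft − 1,087,000 Ft) = 31,200 Ft ≥ 28,000 Ft, so the exemption is fully phased out
  Base: 1,243,000 Ft − 0 Ft = 1,243,000 Ft
  1,243,000 Ft × 28% = 348,040 Ft

General income tax:
  98,000 Ft × 14% = 13,720 Ft
  536,000 Ft × 27% = 144,720 Ft
  43,000 Ft × 38% = 16,340 Ft
  221,000 Ft × 46% = 101,660 Ft
  → 276,440 Ft
  Less rehabilitation credit 71,000 Ft → 205,440 Ft

Excess of alternative minimum tax over general income tax: 348,040 Ft − 205,440 Ft = 142,600 Ft.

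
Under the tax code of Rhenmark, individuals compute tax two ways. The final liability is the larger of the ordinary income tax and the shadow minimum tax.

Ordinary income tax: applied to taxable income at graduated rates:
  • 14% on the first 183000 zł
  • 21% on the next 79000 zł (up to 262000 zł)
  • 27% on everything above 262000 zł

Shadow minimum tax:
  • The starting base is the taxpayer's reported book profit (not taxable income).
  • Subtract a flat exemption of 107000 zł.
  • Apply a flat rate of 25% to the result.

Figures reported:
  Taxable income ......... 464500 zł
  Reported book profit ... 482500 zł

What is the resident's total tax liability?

96885 zł

Ordinary income tax:
  183000 zł × 14% = 25620 zł
  79000 zł × 21% = 16590 zł
  202500 zł × 27% = 54675 zł
  → 96885 zł

Shadow minimum tax:
  Base (reported book profit): 482500 zł
  Less exemption 107000 zł → base 375500 zł
  375500 zł × 25% = 93875 zł

96885 zł > 93875 zł, so the ordinary income tax governs.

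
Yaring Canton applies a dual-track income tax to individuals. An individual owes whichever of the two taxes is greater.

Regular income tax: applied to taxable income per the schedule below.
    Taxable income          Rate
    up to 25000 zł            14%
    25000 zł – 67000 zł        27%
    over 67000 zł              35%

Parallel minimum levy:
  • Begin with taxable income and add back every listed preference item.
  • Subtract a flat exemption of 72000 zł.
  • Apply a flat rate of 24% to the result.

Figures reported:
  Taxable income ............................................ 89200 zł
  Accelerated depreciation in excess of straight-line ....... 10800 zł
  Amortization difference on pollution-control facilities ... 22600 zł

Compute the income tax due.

Regular income tax:
  25000 zł × 14% = 3500 zł
  42000 zł × 27% = 11340 zł
  22200 zł × 35% = 7770 zł
  → 22610 zł

Parallel minimum levy:
  Adjusted income: 89200 zł + 10800 zł + 22600 zł = 122600 zł
  Less exemption 72000 zł → base 50600 zł
  50600 zł × 24% = 12144 zł

22610 zł > 12144 zł, so the regular income tax governs.

22610 zł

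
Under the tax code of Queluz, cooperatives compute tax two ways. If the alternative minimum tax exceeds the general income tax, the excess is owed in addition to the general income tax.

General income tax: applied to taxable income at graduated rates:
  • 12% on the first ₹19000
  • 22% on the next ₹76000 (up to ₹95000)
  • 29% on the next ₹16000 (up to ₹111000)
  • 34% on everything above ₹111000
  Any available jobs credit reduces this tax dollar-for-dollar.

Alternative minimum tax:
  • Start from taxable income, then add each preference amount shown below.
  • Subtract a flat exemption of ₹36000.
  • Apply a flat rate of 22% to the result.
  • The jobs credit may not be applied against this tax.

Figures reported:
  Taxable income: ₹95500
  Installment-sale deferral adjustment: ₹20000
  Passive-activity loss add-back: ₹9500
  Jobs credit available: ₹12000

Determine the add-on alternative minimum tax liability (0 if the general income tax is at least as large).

General income tax:
  ₹19000 × 12% = ₹2280
  ₹76000 × 22% = ₹16720
  ₹500 × 29% = ₹145
  → ₹19145
  Less jobs credit ₹12000 → ₹7145

Alternative minimum tax:
  Adjusted income: ₹95500 + ₹20000 + ₹9500 = ₹125000
  Less exemption ₹36000 → base ₹89000
  ₹89000 × 22% = ₹19580

Excess of alternative minimum tax over general income tax: ₹19580 − ₹7145 = ₹12435.

₹12435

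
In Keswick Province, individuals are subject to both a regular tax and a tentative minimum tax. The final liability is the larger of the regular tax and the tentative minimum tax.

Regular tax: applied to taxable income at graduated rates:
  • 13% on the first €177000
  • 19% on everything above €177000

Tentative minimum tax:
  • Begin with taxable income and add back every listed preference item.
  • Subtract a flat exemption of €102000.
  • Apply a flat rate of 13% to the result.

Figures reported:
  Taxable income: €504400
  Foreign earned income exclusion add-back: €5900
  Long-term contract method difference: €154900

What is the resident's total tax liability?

Regular tax:
  €177000 × 13% = €23010
  €327400 × 19% = €62206
  → €85216

Tentative minimum tax:
  Adjusted income: €504400 + €5900 + €154900 = €665200
  Less exemption €102000 → base €563200
  €563200 × 13% = €73216

€85216 > €73216, so the regular tax governs.

€85216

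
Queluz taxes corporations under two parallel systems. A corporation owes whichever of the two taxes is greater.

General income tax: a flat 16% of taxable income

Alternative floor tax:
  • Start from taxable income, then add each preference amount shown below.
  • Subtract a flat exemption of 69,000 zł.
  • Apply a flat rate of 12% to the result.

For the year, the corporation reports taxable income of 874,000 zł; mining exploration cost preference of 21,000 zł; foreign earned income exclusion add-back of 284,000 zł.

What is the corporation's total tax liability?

139,840 zł

Alternative floor tax:
  Adjusted income: 874,000 zł + 21,000 zł + 284,000 zł = 1,179,000 zł
  Less exemption 69,000 zł → base 1,110,000 zł
  1,110,000 zł × 12% = 133,200 zł

General income tax:
  874,000 zł × 16% = 139,840 zł

139,840 zł > 133,200 zł, so the general income tax governs.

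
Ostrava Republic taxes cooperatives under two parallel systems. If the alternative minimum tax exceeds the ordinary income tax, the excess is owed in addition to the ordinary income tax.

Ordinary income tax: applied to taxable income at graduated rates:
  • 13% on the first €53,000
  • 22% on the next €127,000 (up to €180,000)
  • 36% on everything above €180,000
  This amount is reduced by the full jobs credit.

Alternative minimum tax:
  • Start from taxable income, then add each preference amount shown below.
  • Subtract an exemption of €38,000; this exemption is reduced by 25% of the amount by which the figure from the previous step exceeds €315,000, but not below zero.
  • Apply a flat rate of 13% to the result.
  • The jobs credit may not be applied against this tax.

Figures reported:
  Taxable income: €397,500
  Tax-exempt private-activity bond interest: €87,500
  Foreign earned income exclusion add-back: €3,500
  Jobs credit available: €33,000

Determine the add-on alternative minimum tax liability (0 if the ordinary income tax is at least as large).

€0

Ordinary income tax:
  €53,000 × 13% = €6,890
  €127,000 × 22% = €27,940
  €217,500 × 36% = €78,300
  → €113,130
  Less jobs credit €33,000 → €80,130

Alternative minimum tax:
  Adjusted income: €397,500 + €87,500 + €3,500 = €488,500
  Exemption: 25% × (€488,500 − €315,000) = €43,375 ≥ €38,000, so the exemption is fully phased out
  Base: €488,500 − €0 = €488,500
  €488,500 × 13% = €63,505

€63,505 ≤ €80,130, so no add-on is due.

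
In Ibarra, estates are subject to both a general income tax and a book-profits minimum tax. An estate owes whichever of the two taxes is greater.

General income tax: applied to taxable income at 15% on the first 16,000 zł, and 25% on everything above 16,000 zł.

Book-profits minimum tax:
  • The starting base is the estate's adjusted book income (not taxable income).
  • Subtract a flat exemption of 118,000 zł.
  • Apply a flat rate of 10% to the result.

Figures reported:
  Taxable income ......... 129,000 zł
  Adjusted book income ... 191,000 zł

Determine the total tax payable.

Book-profits minimum tax:
  Base (adjusted book income): 191,000 zł
  Less exemption 118,000 zł → base 73,000 zł
  73,000 zł × 10% = 7,300 zł

General income tax:
  16,000 zł × 15% = 2,400 zł
  113,000 zł × 25% = 28,250 zł
  → 30,650 zł

30,650 zł > 7,300 zł, so the general income tax governs.

30,650 zł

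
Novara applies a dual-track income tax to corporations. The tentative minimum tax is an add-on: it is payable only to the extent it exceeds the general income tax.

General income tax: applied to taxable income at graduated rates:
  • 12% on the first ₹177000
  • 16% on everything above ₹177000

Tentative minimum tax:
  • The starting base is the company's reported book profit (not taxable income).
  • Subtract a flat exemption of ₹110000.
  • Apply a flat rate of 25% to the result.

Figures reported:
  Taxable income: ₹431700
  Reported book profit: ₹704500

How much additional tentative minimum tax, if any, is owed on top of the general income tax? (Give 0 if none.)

Tentative minimum tax:
  Base (reported book profit): ₹704500
  Less exemption ₹110000 → base ₹594500
  ₹594500 × 25% = ₹148625

General income tax:
  ₹177000 × 12% = ₹21240
  ₹254700 × 16% = ₹40752
  → ₹61992

Excess of tentative minimum tax over general income tax: ₹148625 − ₹61992 = ₹86633.

₹86633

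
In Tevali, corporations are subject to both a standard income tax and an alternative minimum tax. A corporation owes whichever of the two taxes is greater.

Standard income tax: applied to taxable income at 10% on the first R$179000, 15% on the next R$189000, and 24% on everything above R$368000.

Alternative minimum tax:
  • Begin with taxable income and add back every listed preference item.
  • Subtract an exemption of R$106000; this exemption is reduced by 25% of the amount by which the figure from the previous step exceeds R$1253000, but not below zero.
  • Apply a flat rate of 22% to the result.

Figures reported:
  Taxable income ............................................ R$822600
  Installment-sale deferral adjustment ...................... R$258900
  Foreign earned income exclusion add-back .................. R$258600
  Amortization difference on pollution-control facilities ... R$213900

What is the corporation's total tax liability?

Alternative minimum tax:
  Adjusted income: R$822600 + R$258900 + R$258600 + R$213900 = R$1554000
  Exemption: R$106000 − 25% × (R$1554000 − R$1253000) = R$106000 − R$75250 = R$30750
  Base: R$1554000 − R$30750 = R$1523250
  R$1523250 × 22% = R$335115

Standard income tax:
  R$179000 × 10% = R$17900
  R$189000 × 15% = R$28350
  R$454600 × 24% = R$109104
  → R$155354

R$335115 > R$155354, so the alternative minimum tax is the binding amount.

R$335115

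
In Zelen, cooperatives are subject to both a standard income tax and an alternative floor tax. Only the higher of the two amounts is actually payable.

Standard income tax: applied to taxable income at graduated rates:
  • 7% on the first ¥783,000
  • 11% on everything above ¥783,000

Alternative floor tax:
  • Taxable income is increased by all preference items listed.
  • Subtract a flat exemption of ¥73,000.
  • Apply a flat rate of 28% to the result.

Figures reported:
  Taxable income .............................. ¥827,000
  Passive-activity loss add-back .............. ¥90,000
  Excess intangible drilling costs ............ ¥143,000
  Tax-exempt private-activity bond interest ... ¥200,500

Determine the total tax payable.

¥332,500

Alternative floor tax:
  Adjusted income: ¥827,000 + ¥90,000 + ¥143,000 + ¥200,500 = ¥1,260,500
  Less exemption ¥73,000 → base ¥1,187,500
  ¥1,187,500 × 28% = ¥332,500

Standard income tax:
  ¥783,000 × 7% = ¥54,810
  ¥44,000 × 11% = ¥4,840
  → ¥59,650

¥332,500 > ¥59,650, so the alternative floor tax is the binding amount.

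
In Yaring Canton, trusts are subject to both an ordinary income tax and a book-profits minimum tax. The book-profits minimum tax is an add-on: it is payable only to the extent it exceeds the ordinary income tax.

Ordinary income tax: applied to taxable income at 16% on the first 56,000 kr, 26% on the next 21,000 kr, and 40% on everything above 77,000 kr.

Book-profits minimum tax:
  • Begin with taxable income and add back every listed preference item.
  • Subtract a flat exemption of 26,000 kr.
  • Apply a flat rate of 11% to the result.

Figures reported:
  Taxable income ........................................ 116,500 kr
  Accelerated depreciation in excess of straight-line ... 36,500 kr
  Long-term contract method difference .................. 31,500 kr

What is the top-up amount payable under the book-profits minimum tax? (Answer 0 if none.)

0 kr

Ordinary income tax:
  56,000 kr × 16% = 8,960 kr
  21,000 kr × 26% = 5,460 kr
  39,500 kr × 40% = 15,800 kr
  → 30,220 kr

Book-profits minimum tax:
  Adjusted income: 116,500 kr + 36,500 kr + 31,500 kr = 184,500 kr
  Less exemption 26,000 kr → base 158,500 kr
  158,500 kr × 11% = 17,435 kr

17,435 kr ≤ 30,220 kr, so no add-on is due.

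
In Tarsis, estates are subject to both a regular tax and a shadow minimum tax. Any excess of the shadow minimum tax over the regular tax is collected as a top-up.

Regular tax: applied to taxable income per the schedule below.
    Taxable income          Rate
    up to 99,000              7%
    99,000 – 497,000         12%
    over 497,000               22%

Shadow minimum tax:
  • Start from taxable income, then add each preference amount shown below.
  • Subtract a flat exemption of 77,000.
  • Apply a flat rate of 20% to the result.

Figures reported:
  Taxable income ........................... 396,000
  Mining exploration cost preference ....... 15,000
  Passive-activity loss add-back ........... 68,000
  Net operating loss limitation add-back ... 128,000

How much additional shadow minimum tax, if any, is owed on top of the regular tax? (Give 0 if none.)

63,430

Shadow minimum tax:
  Adjusted income: 396,000 + 15,000 + 68,000 + 128,000 = 607,000
  Less exemption 77,000 → base 530,000
  530,000 × 20% = 106,000

Regular tax:
  99,000 × 7% = 6,930
  297,000 × 12% = 35,640
  → 42,570

Excess of shadow minimum tax over regular tax: 106,000 − 42,570 = 63,430.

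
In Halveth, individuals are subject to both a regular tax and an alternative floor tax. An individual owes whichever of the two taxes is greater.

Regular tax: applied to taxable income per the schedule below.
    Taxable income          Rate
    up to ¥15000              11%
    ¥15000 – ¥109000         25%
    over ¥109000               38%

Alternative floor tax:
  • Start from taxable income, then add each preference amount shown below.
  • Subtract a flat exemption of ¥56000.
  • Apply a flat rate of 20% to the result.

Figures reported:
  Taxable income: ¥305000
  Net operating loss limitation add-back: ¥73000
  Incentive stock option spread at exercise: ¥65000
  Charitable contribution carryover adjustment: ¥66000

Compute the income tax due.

Regular tax:
  ¥15000 × 11% = ¥1650
  ¥94000 × 25% = ¥23500
  ¥196000 × 38% = ¥74480
  → ¥99630

Alternative floor tax:
  Adjusted income: ¥305000 + ¥73000 + ¥65000 + ¥66000 = ¥509000
  Less exemption ¥56000 → base ¥453000
  ¥453000 × 20% = ¥90600

¥99630 > ¥90600, so the regular tax governs.

¥99630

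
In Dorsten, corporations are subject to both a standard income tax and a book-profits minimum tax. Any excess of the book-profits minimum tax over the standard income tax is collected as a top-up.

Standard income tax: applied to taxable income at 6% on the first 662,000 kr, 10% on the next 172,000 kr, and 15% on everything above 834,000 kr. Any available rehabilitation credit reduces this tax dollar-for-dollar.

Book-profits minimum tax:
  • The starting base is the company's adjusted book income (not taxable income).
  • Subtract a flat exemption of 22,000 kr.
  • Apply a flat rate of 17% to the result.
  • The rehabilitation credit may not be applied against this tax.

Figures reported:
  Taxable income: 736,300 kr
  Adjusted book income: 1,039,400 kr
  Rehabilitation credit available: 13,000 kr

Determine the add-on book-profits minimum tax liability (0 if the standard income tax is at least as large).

Book-profits minimum tax:
  Base (adjusted book income): 1,039,400 kr
  Less exemption 22,000 kr → base 1,017,400 kr
  1,017,400 kr × 17% = 172,958 kr

Standard income tax:
  662,000 kr × 6% = 39,720 kr
  74,300 kr × 10% = 7,430 kr
  → 47,150 kr
  Less rehabilitation credit 13,000 kr → 34,150 kr

Excess of book-profits minimum tax over standard income tax: 172,958 kr − 34,150 kr = 138,808 kr.

138,808 kr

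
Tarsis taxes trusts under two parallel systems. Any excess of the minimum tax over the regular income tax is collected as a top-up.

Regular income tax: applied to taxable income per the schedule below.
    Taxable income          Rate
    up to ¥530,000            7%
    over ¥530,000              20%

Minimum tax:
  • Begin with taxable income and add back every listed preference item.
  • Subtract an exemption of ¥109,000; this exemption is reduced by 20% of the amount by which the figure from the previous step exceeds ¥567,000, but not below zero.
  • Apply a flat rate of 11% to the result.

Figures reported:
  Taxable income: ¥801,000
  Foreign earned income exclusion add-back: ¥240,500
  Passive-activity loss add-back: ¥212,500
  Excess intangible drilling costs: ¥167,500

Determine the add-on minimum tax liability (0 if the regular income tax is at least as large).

Minimum tax:
  Adjusted income: ¥801,000 + ¥240,500 + ¥212,500 + ¥167,500 = ¥1,421,500
  Exemption: 20% × (¥1,421,500 − ¥567,000) = ¥170,900 ≥ ¥109,000, so the exemption is fully phased out
  Base: ¥1,421,500 − ¥0 = ¥1,421,500
  ¥1,421,500 × 11% = ¥156,365

Regular income tax:
  ¥530,000 × 7% = ¥37,100
  ¥271,000 × 20% = ¥54,200
  → ¥91,300

Excess of minimum tax over regular income tax: ¥156,365 − ¥91,300 = ¥65,065.

¥65,065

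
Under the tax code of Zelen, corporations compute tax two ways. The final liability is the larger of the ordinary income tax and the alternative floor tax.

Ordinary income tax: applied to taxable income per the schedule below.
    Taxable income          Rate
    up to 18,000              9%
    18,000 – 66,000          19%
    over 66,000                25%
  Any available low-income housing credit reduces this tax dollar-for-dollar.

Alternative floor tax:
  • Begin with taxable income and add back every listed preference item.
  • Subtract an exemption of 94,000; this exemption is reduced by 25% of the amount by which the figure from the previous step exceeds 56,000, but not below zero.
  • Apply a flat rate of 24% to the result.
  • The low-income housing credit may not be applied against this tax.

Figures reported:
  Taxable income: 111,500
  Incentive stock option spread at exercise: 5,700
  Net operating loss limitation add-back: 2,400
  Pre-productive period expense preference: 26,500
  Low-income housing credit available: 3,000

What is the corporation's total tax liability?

Ordinary income tax:
  18,000 × 9% = 1,620
  48,000 × 19% = 9,120
  45,500 × 25% = 11,375
  → 22,115
  Less low-income housing credit 3,000 → 19,115

Alternative floor tax:
  Adjusted income: 111,500 + 5,700 + 2,400 + 26,500 = 146,100
  Exemption: 94,000 − 25% × (146,100 − 56,000) = 94,000 − 22,525 = 71,475
  Base: 146,100 − 71,475 = 74,625
  74,625 × 24% = 17,910

19,115 > 17,910, so the ordinary income tax governs.

19,115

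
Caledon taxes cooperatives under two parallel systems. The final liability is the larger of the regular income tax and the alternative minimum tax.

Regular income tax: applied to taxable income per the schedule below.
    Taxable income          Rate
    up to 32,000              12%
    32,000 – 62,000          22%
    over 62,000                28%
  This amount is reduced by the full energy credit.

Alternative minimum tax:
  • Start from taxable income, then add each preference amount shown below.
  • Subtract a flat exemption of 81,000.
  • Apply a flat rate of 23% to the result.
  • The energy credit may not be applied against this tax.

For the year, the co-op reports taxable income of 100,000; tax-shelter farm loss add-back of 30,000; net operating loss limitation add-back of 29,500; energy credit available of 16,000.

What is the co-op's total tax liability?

Regular income tax:
  32,000 × 12% = 3,840
  30,000 × 22% = 6,600
  38,000 × 28% = 10,640
  → 21,080
  Less energy credit 16,000 → 5,080

Alternative minimum tax:
  Adjusted income: 100,000 + 30,000 + 29,500 = 159,500
  Less exemption 81,000 → base 78,500
  78,500 × 23% = 18,055

18,055 > 5,080, so the alternative minimum tax is the binding amount.

18,055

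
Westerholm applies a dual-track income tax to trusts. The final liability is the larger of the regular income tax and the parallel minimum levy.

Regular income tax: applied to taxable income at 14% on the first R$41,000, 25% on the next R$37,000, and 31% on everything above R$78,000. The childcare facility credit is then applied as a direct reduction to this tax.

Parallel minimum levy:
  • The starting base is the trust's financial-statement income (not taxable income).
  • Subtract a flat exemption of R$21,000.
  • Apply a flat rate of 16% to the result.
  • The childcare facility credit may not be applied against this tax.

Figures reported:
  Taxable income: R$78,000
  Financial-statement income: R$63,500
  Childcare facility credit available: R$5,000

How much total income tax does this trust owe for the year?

Regular income tax:
  R$41,000 × 14% = R$5,740
  R$37,000 × 25% = R$9,250
  → R$14,990
  Less childcare facility credit R$5,000 → R$9,990

Parallel minimum levy:
  Base (financial-statement income): R$63,500
  Less exemption R$21,000 → base R$42,500
  R$42,500 × 16% = R$6,800

R$9,990 > R$6,800, so the regular income tax governs.

R$9,990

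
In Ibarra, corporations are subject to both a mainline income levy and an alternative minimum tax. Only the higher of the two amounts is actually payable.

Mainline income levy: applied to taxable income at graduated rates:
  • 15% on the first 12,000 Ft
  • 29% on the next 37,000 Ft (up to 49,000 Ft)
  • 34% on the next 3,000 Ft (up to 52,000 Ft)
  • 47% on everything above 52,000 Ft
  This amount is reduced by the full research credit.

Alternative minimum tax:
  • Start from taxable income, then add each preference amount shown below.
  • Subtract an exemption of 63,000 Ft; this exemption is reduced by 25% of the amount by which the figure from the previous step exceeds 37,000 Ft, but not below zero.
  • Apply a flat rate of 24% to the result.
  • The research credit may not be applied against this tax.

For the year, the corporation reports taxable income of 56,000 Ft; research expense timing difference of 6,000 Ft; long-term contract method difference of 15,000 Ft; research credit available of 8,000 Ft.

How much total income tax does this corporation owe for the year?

Mainline income levy:
  12,000 Ft × 15% = 1,800 Ft
  37,000 Ft × 29% = 10,730 Ft
  3,000 Ft × 34% = 1,020 Ft
  4,000 Ft × 47% = 1,880 Ft
  → 15,430 Ft
  Less research credit 8,000 Ft → 7,430 Ft

Alternative minimum tax:
  Adjusted income: 56,000 Ft + 6,000 Ft + 15,000 Ft = 77,000 Ft
  Exemption: 63,000 Ft − 25% × (77,000 Ft − 37,000 Ft) = 63,000 Ft − 10,000 Ft = 53,000 Ft
  Base: 77,000 Ft − 53,000 Ft = 24,000 Ft
  24,000 Ft × 24% = 5,760 Ft

7,430 Ft > 5,760 Ft, so the mainline income levy governs.

7,430 Ft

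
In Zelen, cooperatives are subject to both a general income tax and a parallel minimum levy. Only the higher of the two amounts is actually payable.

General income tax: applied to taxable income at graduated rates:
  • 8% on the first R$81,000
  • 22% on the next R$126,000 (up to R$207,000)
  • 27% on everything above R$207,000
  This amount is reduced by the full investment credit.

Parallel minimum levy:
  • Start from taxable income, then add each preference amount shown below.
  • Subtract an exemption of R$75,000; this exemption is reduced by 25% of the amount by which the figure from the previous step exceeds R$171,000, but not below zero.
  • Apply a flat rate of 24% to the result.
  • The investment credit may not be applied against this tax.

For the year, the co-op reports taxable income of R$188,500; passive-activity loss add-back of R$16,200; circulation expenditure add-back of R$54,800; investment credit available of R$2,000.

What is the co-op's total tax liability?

General income tax:
  R$81,000 × 8% = R$6,480
  R$107,500 × 22% = R$23,650
  → R$30,130
  Less investment credit R$2,000 → R$28,130

Parallel minimum levy:
  Adjusted income: R$188,500 + R$16,200 + R$54,800 = R$259,500
  Exemption: R$75,000 − 25% × (R$259,500 − R$171,000) = R$75,000 − R$22,125 = R$52,875
  Base: R$259,500 − R$52,875 = R$206,625
  R$206,625 × 24% = R$49,590

R$49,590 > R$28,130, so the parallel minimum levy is the binding amount.

R$49,590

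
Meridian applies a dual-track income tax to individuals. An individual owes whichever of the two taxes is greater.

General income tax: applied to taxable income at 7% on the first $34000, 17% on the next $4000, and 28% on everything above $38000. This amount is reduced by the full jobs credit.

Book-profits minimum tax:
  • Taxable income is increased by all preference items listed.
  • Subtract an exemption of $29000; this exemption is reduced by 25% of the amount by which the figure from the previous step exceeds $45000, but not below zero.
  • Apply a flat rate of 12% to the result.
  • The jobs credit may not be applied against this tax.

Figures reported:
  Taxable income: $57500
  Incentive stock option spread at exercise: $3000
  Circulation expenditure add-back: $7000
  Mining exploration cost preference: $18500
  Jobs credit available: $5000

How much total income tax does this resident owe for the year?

General income tax:
  $34000 × 7% = $2380
  $4000 × 17% = $680
  $19500 × 28% = $5460
  → $8520
  Less jobs credit $5000 → $3520

Book-profits minimum tax:
  Adjusted income: $57500 + $3000 + $7000 + $18500 = $86000
  Exemption: $29000 − 25% × ($86000 − $45000) = $29000 − $10250 = $18750
  Base: $86000 − $18750 = $67250
  $67250 × 12% = $8070

$8070 > $3520, so the book-profits minimum tax is the binding amount.

$8070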